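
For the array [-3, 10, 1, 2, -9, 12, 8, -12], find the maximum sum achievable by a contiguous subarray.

Using Kadane's algorithm on [-3, 10, 1, 2, -9, 12, 8, -12]:

Scanning through the array:
Position 1 (value 10): max_ending_here = 10, max_so_far = 10
Position 2 (value 1): max_ending_here = 11, max_so_far = 11
Position 3 (value 2): max_ending_here = 13, max_so_far = 13
Position 4 (value -9): max_ending_here = 4, max_so_far = 13
Position 5 (value 12): max_ending_here = 16, max_so_far = 16
Position 6 (value 8): max_ending_here = 24, max_so_far = 24
Position 7 (value -12): max_ending_here = 12, max_so_far = 24

Maximum subarray: [10, 1, 2, -9, 12, 8]
Maximum sum: 24

The maximum subarray is [10, 1, 2, -9, 12, 8] with sum 24. This subarray runs from index 1 to index 6.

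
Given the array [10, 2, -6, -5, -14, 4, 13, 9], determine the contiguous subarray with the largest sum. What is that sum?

Using Kadane's algorithm on [10, 2, -6, -5, -14, 4, 13, 9]:

Scanning through the array:
Position 1 (value 2): max_ending_here = 12, max_so_far = 12
Position 2 (value -6): max_ending_here = 6, max_so_far = 12
Position 3 (value -5): max_ending_here = 1, max_so_far = 12
Position 4 (value -14): max_ending_here = -13, max_so_far = 12
Position 5 (value 4): max_ending_here = 4, max_so_far = 12
Position 6 (value 13): max_ending_here = 17, max_so_far = 17
Position 7 (value 9): max_ending_here = 26, max_so_far = 26

Maximum subarray: [4, 13, 9]
Maximum sum: 26

The maximum subarray is [4, 13, 9] with sum 26. This subarray runs from index 5 to index 7.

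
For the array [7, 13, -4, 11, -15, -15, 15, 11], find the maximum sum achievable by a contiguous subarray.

Using Kadane's algorithm on [7, 13, -4, 11, -15, -15, 15, 11]:

Scanning through the array:
Position 1 (value 13): max_ending_here = 20, max_so_far = 20
Position 2 (value -4): max_ending_here = 16, max_so_far = 20
Position 3 (value 11): max_ending_here = 27, max_so_far = 27
Position 4 (value -15): max_ending_here = 12, max_so_far = 27
Position 5 (value -15): max_ending_here = -3, max_so_far = 27
Position 6 (value 15): max_ending_here = 15, max_so_far = 27
Position 7 (value 11): max_ending_here = 26, max_so_far = 27

Maximum subarray: [7, 13, -4, 11]
Maximum sum: 27

The maximum subarray is [7, 13, -4, 11] with sum 27. This subarray runs from index 0 to index 3.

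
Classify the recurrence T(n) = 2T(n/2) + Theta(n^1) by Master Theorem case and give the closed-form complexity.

Master Theorem for T(n) = 2T(n/2) + O(n^1):

a = 2, b = 2, c = 1
log_b(a) = log_2(2) = 1.0000

Case 2: c = 1 = log_2(2) = 1.0000
T(n) = O(n^1 log n) = O(n log n)

For T(n) = 2T(n/2) + O(n^1): log_2(2) = 1.0000. This is Case 2 of the Master Theorem (c = log_b(a), equal work at all levels), giving O(n log n).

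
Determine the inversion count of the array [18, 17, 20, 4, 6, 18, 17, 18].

Finding inversions in [18, 17, 20, 4, 6, 18, 17, 18]:

(0, 1): arr[0]=18 > arr[1]=17
(0, 3): arr[0]=18 > arr[3]=4
(0, 4): arr[0]=18 > arr[4]=6
(0, 6): arr[0]=18 > arr[6]=17
(1, 3): arr[1]=17 > arr[3]=4
(1, 4): arr[1]=17 > arr[4]=6
(2, 3): arr[2]=20 > arr[3]=4
(2, 4): arr[2]=20 > arr[4]=6
(2, 5): arr[2]=20 > arr[5]=18
(2, 6): arr[2]=20 > arr[6]=17
(2, 7): arr[2]=20 > arr[7]=18
(5, 6): arr[5]=18 > arr[6]=17

Total inversions: 12

The array has 12 inversion(s): (0,1), (0,3), (0,4), (0,6), (1,3), (1,4), (2,3), (2,4), (2,5), (2,6), (2,7), (5,6). Each pair (i,j) satisfies i < j and arr[i] > arr[j].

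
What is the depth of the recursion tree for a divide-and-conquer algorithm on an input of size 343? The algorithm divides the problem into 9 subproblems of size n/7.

For divide and conquer with division factor 7:

Problem sizes at each level:
Level 0: 343
Level 1: 49
Level 2: 7
Level 3: 1

The root is level 0 and the size-1 base case is level 3 (the tree spans levels 0 through 3, i.e. 4 levels counting the root), so the depth is the number of divisions: log_7(343) = 3

The recursion tree depth is log_7(343) = 3. At each level, the problem size is divided by 7, so it takes 3 divisions to reduce to a base case of size 1. The algorithm makes 9 recursive calls at each level.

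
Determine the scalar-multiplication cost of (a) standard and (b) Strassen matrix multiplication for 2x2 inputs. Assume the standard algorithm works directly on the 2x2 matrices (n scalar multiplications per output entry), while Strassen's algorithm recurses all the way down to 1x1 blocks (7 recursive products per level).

Matrix multiplication for 2x2 matrices:

Standard algorithm: 2^3 = 8 multiplications
Strassen's algorithm: 7^(log2(2)) = 7^1 = 7 multiplications
Savings: 8 - 7 = 1 multiplications

Standard: 8 multiplications (2^3). Strassen: 7 multiplications (7^1). Strassen reduces 8 recursive multiplications to 7 at each level.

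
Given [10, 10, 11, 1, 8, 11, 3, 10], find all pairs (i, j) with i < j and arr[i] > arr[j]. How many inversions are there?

Finding inversions in [10, 10, 11, 1, 8, 11, 3, 10]:

(0, 3): arr[0]=10 > arr[3]=1
(0, 4): arr[0]=10 > arr[4]=8
(0, 6): arr[0]=10 > arr[6]=3
(1, 3): arr[1]=10 > arr[3]=1
(1, 4): arr[1]=10 > arr[4]=8
(1, 6): arr[1]=10 > arr[6]=3
(2, 3): arr[2]=11 > arr[3]=1
(2, 4): arr[2]=11 > arr[4]=8
(2, 6): arr[2]=11 > arr[6]=3
(2, 7): arr[2]=11 > arr[7]=10
(4, 6): arr[4]=8 > arr[6]=3
(5, 6): arr[5]=11 > arr[6]=3
(5, 7): arr[5]=11 > arr[7]=10

Total inversions: 13

The array has 13 inversion(s): (0,3), (0,4), (0,6), (1,3), (1,4), (1,6), (2,3), (2,4), (2,6), (2,7), (4,6), (5,6), (5,7). Each pair (i,j) satisfies i < j and arr[i] > arr[j].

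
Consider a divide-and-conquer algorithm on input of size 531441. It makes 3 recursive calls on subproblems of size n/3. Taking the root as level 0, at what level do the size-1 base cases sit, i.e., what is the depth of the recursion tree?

For divide and conquer with division factor 3:

Problem sizes at each level:
Level 0: 531441
Level 1: 177147
Level 2: 59049
Level 3: 19683
Level 4: 6561
Level 5: 2187
Level 6: 729
Level 7: 243
Level 8: 81
Level 9: 27
Level 10: 9
Level 11: 3
Level 12: 1

The root is level 0 and the size-1 base case is level 12 (the tree spans levels 0 through 12, i.e. 13 levels counting the root), so the depth is the number of divisions: log_3(531441) = 12

The recursion tree depth is log_3(531441) = 12. At each level, the problem size is divided by 3, so it takes 12 divisions to reduce to a base case of size 1. The algorithm makes 3 recursive calls at each level.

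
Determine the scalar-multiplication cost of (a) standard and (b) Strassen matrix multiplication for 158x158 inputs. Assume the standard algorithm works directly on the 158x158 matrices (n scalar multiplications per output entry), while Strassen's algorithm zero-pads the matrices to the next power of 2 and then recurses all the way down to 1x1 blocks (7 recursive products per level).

Matrix multiplication for 158x158 matrices:

Strassen's algorithm requires power-of-2 dimensions. Pad 158x158 to 256x256 (next power of 2).

Standard algorithm: 158^3 = 3944312 multiplications
Strassen's algorithm: 7^(log2(256)) = 7^8 = 5764801 multiplications
Difference: 3944312 - 5764801 = -1820489 (Strassen uses MORE here due to padding overhead — for small or just-over-power-of-2 n, padding can outweigh the per-level savings)

Standard: 3944312 multiplications (158^3). Strassen: 5764801 multiplications (7^8, after padding to 256x256). Strassen reduces 8 recursive multiplications to 7 at each level.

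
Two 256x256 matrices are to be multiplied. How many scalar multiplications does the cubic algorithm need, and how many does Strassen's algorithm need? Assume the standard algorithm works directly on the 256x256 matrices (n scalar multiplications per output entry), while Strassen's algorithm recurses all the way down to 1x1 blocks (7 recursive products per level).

Matrix multiplication for 256x256 matrices:

Standard algorithm: 256^3 = 16777216 multiplications
Strassen's algorithm: 7^(log2(256)) = 7^8 = 5764801 multiplications
Savings: 16777216 - 5764801 = 11012415 multiplications

Standard: 16777216 multiplications (256^3). Strassen: 5764801 multiplications (7^8). Strassen reduces 8 recursive multiplications to 7 at each level.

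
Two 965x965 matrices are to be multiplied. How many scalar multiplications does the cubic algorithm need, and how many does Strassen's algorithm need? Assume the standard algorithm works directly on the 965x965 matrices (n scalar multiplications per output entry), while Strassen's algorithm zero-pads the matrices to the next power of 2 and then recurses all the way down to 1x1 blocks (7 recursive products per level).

Matrix multiplication for 965x965 matrices:

Strassen's algorithm requires power-of-2 dimensions. Pad 965x965 to 1024x1024 (next power of 2).

Standard algorithm: 965^3 = 898632125 multiplications
Strassen's algorithm: 7^(log2(1024)) = 7^10 = 282475249 multiplications
Savings: 898632125 - 282475249 = 616156876 multiplications

Standard: 898632125 multiplications (965^3). Strassen: 282475249 multiplications (7^10, after padding to 1024x1024). Strassen reduces 8 recursive multiplications to 7 at each level.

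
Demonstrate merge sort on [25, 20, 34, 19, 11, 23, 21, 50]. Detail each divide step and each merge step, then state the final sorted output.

Merge sort trace:

Split: [25, 20, 34, 19, 11, 23, 21, 50] -> [25, 20, 34, 19] and [11, 23, 21, 50]
  Split: [25, 20, 34, 19] -> [25, 20] and [34, 19]
    Split: [25, 20] -> [25] and [20]
    Merge: [25] + [20] -> [20, 25]
    Split: [34, 19] -> [34] and [19]
    Merge: [34] + [19] -> [19, 34]
  Merge: [20, 25] + [19, 34] -> [19, 20, 25, 34]
  Split: [11, 23, 21, 50] -> [11, 23] and [21, 50]
    Split: [11, 23] -> [11] and [23]
    Merge: [11] + [23] -> [11, 23]
    Split: [21, 50] -> [21] and [50]
    Merge: [21] + [50] -> [21, 50]
  Merge: [11, 23] + [21, 50] -> [11, 21, 23, 50]
Merge: [19, 20, 25, 34] + [11, 21, 23, 50] -> [11, 19, 20, 21, 23, 25, 34, 50]

Final sorted array: [11, 19, 20, 21, 23, 25, 34, 50]

The merge sort proceeds by recursively splitting the array and merging sorted halves.
After all merges, the sorted array is [11, 19, 20, 21, 23, 25, 34, 50].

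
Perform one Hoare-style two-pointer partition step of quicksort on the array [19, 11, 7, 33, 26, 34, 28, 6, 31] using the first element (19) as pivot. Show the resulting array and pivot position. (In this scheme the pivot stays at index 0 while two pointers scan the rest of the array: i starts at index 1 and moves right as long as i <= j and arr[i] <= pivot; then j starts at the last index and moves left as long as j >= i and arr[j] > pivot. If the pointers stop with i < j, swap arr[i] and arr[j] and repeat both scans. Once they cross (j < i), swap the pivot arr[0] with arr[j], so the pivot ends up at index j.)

Hoare-style two-pointer partition with pivot = 19:

Initial array: [19, 11, 7, 33, 26, 34, 28, 6, 31]

Pointers start at i = 1, j = 8.
i stops at index 3 (arr[3]=33 > 19), j stops at index 7 (arr[7]=6 <= 19): swap arr[3] and arr[7], array becomes [19, 11, 7, 6, 26, 34, 28, 33, 31]
i ends at 4, j ends at 3: the pointers have crossed (j < i), so scanning stops.

Swap pivot arr[0] with arr[3] to place pivot at position 3: [6, 11, 7, 19, 26, 34, 28, 33, 31]
Pivot position: 3

After partitioning with pivot 19, the array becomes [6, 11, 7, 19, 26, 34, 28, 33, 31]. The pivot is placed at index 3. All elements to the left of the pivot are <= 19, and all elements to the right are > 19.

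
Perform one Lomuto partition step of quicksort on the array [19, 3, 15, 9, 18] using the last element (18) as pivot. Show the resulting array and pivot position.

Lomuto partition with pivot = 18:

Initial array: [19, 3, 15, 9, 18]

arr[0]=19 > 18: no swap
arr[1]=3 <= 18: swap with position 0, array becomes [3, 19, 15, 9, 18]
arr[2]=15 <= 18: swap with position 1, array becomes [3, 15, 19, 9, 18]
arr[3]=9 <= 18: swap with position 2, array becomes [3, 15, 9, 19, 18]

Place pivot at position 3: [3, 15, 9, 18, 19]
Pivot position: 3

After partitioning with pivot 18, the array becomes [3, 15, 9, 18, 19]. The pivot is placed at index 3. All elements to the left of the pivot are <= 18, and all elements to the right are > 18.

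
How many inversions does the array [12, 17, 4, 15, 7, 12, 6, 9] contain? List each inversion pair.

Finding inversions in [12, 17, 4, 15, 7, 12, 6, 9]:

(0, 2): arr[0]=12 > arr[2]=4
(0, 4): arr[0]=12 > arr[4]=7
(0, 6): arr[0]=12 > arr[6]=6
(0, 7): arr[0]=12 > arr[7]=9
(1, 2): arr[1]=17 > arr[2]=4
(1, 3): arr[1]=17 > arr[3]=15
(1, 4): arr[1]=17 > arr[4]=7
(1, 5): arr[1]=17 > arr[5]=12
(1, 6): arr[1]=17 > arr[6]=6
(1, 7): arr[1]=17 > arr[7]=9
(3, 4): arr[3]=15 > arr[4]=7
(3, 5): arr[3]=15 > arr[5]=12
(3, 6): arr[3]=15 > arr[6]=6
(3, 7): arr[3]=15 > arr[7]=9
(4, 6): arr[4]=7 > arr[6]=6
(5, 6): arr[5]=12 > arr[6]=6
(5, 7): arr[5]=12 > arr[7]=9

Total inversions: 17

The array has 17 inversion(s): (0,2), (0,4), (0,6), (0,7), (1,2), (1,3), (1,4), (1,5), (1,6), (1,7), (3,4), (3,5), (3,6), (3,7), (4,6), (5,6), (5,7). Each pair (i,j) satisfies i < j and arr[i] > arr[j].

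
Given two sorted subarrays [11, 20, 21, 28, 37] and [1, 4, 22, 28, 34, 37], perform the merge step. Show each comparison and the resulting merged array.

Merging process:

Compare 11 vs 1: take 1 from right. Merged: [1]
Compare 11 vs 4: take 4 from right. Merged: [1, 4]
Compare 11 vs 22: take 11 from left. Merged: [1, 4, 11]
Compare 20 vs 22: take 20 from left. Merged: [1, 4, 11, 20]
Compare 21 vs 22: take 21 from left. Merged: [1, 4, 11, 20, 21]
Compare 28 vs 22: take 22 from right. Merged: [1, 4, 11, 20, 21, 22]
Compare 28 vs 28: take 28 from left. Merged: [1, 4, 11, 20, 21, 22, 28]
Compare 37 vs 28: take 28 from right. Merged: [1, 4, 11, 20, 21, 22, 28, 28]
Compare 37 vs 34: take 34 from right. Merged: [1, 4, 11, 20, 21, 22, 28, 28, 34]
Compare 37 vs 37: take 37 from left. Merged: [1, 4, 11, 20, 21, 22, 28, 28, 34, 37]
Append remaining from right: [37]. Merged: [1, 4, 11, 20, 21, 22, 28, 28, 34, 37, 37]

Final merged array: [1, 4, 11, 20, 21, 22, 28, 28, 34, 37, 37]
Total comparisons: 10

The merged array is [1, 4, 11, 20, 21, 22, 28, 28, 34, 37, 37], requiring 10 comparisons. The merge step runs in O(n) time where n is the total number of elements.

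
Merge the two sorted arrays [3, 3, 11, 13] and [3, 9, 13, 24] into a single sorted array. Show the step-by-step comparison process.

Merging process:

Compare 3 vs 3: take 3 from left. Merged: [3]
Compare 3 vs 3: take 3 from left. Merged: [3, 3]
Compare 11 vs 3: take 3 from right. Merged: [3, 3, 3]
Compare 11 vs 9: take 9 from right. Merged: [3, 3, 3, 9]
Compare 11 vs 13: take 11 from left. Merged: [3, 3, 3, 9, 11]
Compare 13 vs 13: take 13 from left. Merged: [3, 3, 3, 9, 11, 13]
Append remaining from right: [13, 24]. Merged: [3, 3, 3, 9, 11, 13, 13, 24]

Final merged array: [3, 3, 3, 9, 11, 13, 13, 24]
Total comparisons: 6

The merged array is [3, 3, 3, 9, 11, 13, 13, 24], requiring 6 comparisons. The merge step runs in O(n) time where n is the total number of elements.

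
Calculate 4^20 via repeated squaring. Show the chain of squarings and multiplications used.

Computing 4^20 by squaring (build up from 4^1; each line after the first costs one multiplication):

4^1 = 4
4^2 = (4^1)^2 = 4^2 = 16
4^4 = (4^2)^2 = 16^2 = 256
4^5 = 4 * 4^4 = 4 * 256 = 1024
4^10 = (4^5)^2 = 1024^2 = 1048576
4^20 = (4^10)^2 = 1048576^2 = 1099511627776

Result: 1099511627776
Multiplications needed: 5 (5 lines after 4^1)

4^20 = 1099511627776. Using exponentiation by squaring, this requires 5 multiplications. The key idea: if the exponent is even, square the half-power; if odd, multiply by the base once.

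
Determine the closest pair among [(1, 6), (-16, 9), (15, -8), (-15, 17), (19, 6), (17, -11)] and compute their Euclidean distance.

Computing all pairwise distances among 6 points:

d((1, 6), (-16, 9)) = 17.2627
d((1, 6), (15, -8)) = 19.799
d((1, 6), (-15, 17)) = 19.4165
d((1, 6), (19, 6)) = 18.0
d((1, 6), (17, -11)) = 23.3452
d((-16, 9), (15, -8)) = 35.3553
d((-16, 9), (-15, 17)) = 8.0623
d((-16, 9), (19, 6)) = 35.1283
d((-16, 9), (17, -11)) = 38.5876
d((15, -8), (-15, 17)) = 39.0512
d((15, -8), (19, 6)) = 14.5602
d((15, -8), (17, -11)) = 3.6056 <-- minimum
d((-15, 17), (19, 6)) = 35.7351
d((-15, 17), (17, -11)) = 42.5206
d((19, 6), (17, -11)) = 17.1172

Closest pair: (15, -8) and (17, -11) with distance 3.6056

The closest pair is (15, -8) and (17, -11) with Euclidean distance 3.6056. For 6 points, brute-force pairwise comparison is shown above. For large n, the divide-and-conquer algorithm (sort by x, recurse on halves, check the dividing strip) achieves O(n log n).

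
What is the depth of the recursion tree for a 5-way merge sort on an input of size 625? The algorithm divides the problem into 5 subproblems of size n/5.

For divide and conquer with division factor 5:

Problem sizes at each level:
Level 0: 625
Level 1: 125
Level 2: 25
Level 3: 5
Level 4: 1

The root is level 0 and the size-1 base case is level 4 (the tree spans levels 0 through 4, i.e. 5 levels counting the root), so the depth is the number of divisions: log_5(625) = 4

The recursion tree depth is log_5(625) = 4. At each level, the problem size is divided by 5, so it takes 4 divisions to reduce to a base case of size 1. The algorithm makes 5 recursive calls at each level.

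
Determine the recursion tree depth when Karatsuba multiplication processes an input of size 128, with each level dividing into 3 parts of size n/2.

For divide and conquer with division factor 2:

Problem sizes at each level:
Level 0: 128
Level 1: 64
Level 2: 32
Level 3: 16
Level 4: 8
Level 5: 4
Level 6: 2
Level 7: 1

The root is level 0 and the size-1 base case is level 7 (the tree spans levels 0 through 7, i.e. 8 levels counting the root), so the depth is the number of divisions: log_2(128) = 7

The recursion tree depth is log_2(128) = 7. At each level, the problem size is divided by 2, so it takes 7 divisions to reduce to a base case of size 1. The algorithm makes 3 recursive calls at each level.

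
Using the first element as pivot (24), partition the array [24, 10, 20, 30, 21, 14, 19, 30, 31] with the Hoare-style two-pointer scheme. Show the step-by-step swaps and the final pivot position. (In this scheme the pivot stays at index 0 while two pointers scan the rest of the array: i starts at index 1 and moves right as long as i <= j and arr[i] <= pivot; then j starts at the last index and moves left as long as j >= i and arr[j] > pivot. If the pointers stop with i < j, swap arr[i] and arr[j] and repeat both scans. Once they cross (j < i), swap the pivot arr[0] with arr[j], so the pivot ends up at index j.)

Hoare-style two-pointer partition with pivot = 24:

Initial array: [24, 10, 20, 30, 21, 14, 19, 30, 31]

Pointers start at i = 1, j = 8.
i stops at index 3 (arr[3]=30 > 24), j stops at index 6 (arr[6]=19 <= 24): swap arr[3] and arr[6], array becomes [24, 10, 20, 19, 21, 14, 30, 30, 31]
i ends at 6, j ends at 5: the pointers have crossed (j < i), so scanning stops.

Swap pivot arr[0] with arr[5] to place pivot at position 5: [14, 10, 20, 19, 21, 24, 30, 30, 31]
Pivot position: 5

After partitioning with pivot 24, the array becomes [14, 10, 20, 19, 21, 24, 30, 30, 31]. The pivot is placed at index 5. All elements to the left of the pivot are <= 24, and all elements to the right are > 24.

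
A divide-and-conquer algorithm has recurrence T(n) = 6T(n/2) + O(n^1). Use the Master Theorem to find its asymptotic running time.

Master Theorem for T(n) = 6T(n/2) + O(n^1):

a = 6, b = 2, c = 1
log_b(a) = log_2(6) = 2.5850

Case 1: c = 1 < log_2(6) = 2.5850
T(n) = O(n^(log_2 6))

For T(n) = 6T(n/2) + O(n^1): log_2(6) = 2.5850. This is Case 1 of the Master Theorem (c < log_b(a), work dominated by leaves), giving O(n^(log_2 6)).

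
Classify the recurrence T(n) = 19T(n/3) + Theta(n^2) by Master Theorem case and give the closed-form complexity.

Master Theorem for T(n) = 19T(n/3) + O(n^2):

a = 19, b = 3, c = 2
log_b(a) = log_3(19) = 2.6801

Case 1: c = 2 < log_3(19) = 2.6801
T(n) = O(n^(log_3 19))

For T(n) = 19T(n/3) + O(n^2): log_3(19) = 2.6801. This is Case 1 of the Master Theorem (c < log_b(a), work dominated by leaves), giving O(n^(log_3 19)).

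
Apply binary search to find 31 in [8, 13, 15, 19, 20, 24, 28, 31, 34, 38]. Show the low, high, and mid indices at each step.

Binary search for 31 in [8, 13, 15, 19, 20, 24, 28, 31, 34, 38]:

lo=0, hi=9, mid=4, arr[mid]=20 -> 20 < 31, search right half
lo=5, hi=9, mid=7, arr[mid]=31 -> Found target at index 7!

Binary search finds 31 at index 7 after 2 comparisons. The search repeatedly halves the search space by comparing with the middle element.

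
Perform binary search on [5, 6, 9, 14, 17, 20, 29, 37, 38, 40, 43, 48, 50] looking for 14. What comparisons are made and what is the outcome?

Binary search for 14 in [5, 6, 9, 14, 17, 20, 29, 37, 38, 40, 43, 48, 50]:

lo=0, hi=12, mid=6, arr[mid]=29 -> 29 > 14, search left half
lo=0, hi=5, mid=2, arr[mid]=9 -> 9 < 14, search right half
lo=3, hi=5, mid=4, arr[mid]=17 -> 17 > 14, search left half
lo=3, hi=3, mid=3, arr[mid]=14 -> Found target at index 3!

Binary search finds 14 at index 3 after 4 comparisons. The search repeatedly halves the search space by comparing with the middle element.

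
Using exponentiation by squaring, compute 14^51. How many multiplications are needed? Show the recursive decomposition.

Computing 14^51 by squaring (build up from 14^1; each line after the first costs one multiplication):

14^1 = 14
14^2 = (14^1)^2 = 14^2 = 196
14^3 = 14 * 14^2 = 14 * 196 = 2744
14^6 = (14^3)^2 = 2744^2 = 7529536
14^12 = (14^6)^2 = 7529536^2 = 56693912375296
14^24 = (14^12)^2 = 56693912375296^2 = 3214199700417740936751087616
14^25 = 14 * 14^24 = 14 * 3214199700417740936751087616 = 44998795805848373114515226624
14^50 = (14^25)^2 = 44998795805848373114515226624^2 = 2024891623976437135118764865774783290467102632746078437376
14^51 = 14 * 14^50 = 14 * 2024891623976437135118764865774783290467102632746078437376 = 28348482735670119891662708120846966066539436858445098123264

Result: 28348482735670119891662708120846966066539436858445098123264
Multiplications needed: 8 (8 lines after 14^1)

14^51 = 28348482735670119891662708120846966066539436858445098123264. Using exponentiation by squaring, this requires 8 multiplications. The key idea: if the exponent is even, square the half-power; if odd, multiply by the base once.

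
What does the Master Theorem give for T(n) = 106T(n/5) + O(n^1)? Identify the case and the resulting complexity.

Master Theorem for T(n) = 106T(n/5) + O(n^1):

a = 106, b = 5, c = 1
log_b(a) = log_5(106) = 2.8976

Case 1: c = 1 < log_5(106) = 2.8976
T(n) = O(n^(log_5 106))

For T(n) = 106T(n/5) + O(n^1): log_5(106) = 2.8976. This is Case 1 of the Master Theorem (c < log_b(a), work dominated by leaves), giving O(n^(log_5 106)).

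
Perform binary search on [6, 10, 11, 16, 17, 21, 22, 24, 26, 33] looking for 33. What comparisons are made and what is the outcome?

Binary search for 33 in [6, 10, 11, 16, 17, 21, 22, 24, 26, 33]:

lo=0, hi=9, mid=4, arr[mid]=17 -> 17 < 33, search right half
lo=5, hi=9, mid=7, arr[mid]=24 -> 24 < 33, search right half
lo=8, hi=9, mid=8, arr[mid]=26 -> 26 < 33, search right half
lo=9, hi=9, mid=9, arr[mid]=33 -> Found target at index 9!

Binary search finds 33 at index 9 after 4 comparisons. The search repeatedly halves the search space by comparing with the middle element.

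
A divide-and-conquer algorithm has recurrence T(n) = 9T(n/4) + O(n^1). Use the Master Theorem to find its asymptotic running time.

Master Theorem for T(n) = 9T(n/4) + O(n^1):

a = 9, b = 4, c = 1
log_b(a) = log_4(9) = 1.5850

Case 1: c = 1 < log_4(9) = 1.5850
T(n) = O(n^(log_4 9))

For T(n) = 9T(n/4) + O(n^1): log_4(9) = 1.5850. This is Case 1 of the Master Theorem (c < log_b(a), work dominated by leaves), giving O(n^(log_4 9)).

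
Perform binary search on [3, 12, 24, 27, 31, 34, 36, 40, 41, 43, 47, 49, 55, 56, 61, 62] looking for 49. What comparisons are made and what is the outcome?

Binary search for 49 in [3, 12, 24, 27, 31, 34, 36, 40, 41, 43, 47, 49, 55, 56, 61, 62]:

lo=0, hi=15, mid=7, arr[mid]=40 -> 40 < 49, search right half
lo=8, hi=15, mid=11, arr[mid]=49 -> Found target at index 11!

Binary search finds 49 at index 11 after 2 comparisons. The search repeatedly halves the search space by comparing with the middle element.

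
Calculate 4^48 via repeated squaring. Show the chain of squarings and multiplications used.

Computing 4^48 by squaring (build up from 4^1; each line after the first costs one multiplication):

4^1 = 4
4^2 = (4^1)^2 = 4^2 = 16
4^3 = 4 * 4^2 = 4 * 16 = 64
4^6 = (4^3)^2 = 64^2 = 4096
4^12 = (4^6)^2 = 4096^2 = 16777216
4^24 = (4^12)^2 = 16777216^2 = 281474976710656
4^48 = (4^24)^2 = 281474976710656^2 = 79228162514264337593543950336

Result: 79228162514264337593543950336
Multiplications needed: 6 (6 lines after 4^1)

4^48 = 79228162514264337593543950336. Using exponentiation by squaring, this requires 6 multiplications. The key idea: if the exponent is even, square the half-power; if odd, multiply by the base once.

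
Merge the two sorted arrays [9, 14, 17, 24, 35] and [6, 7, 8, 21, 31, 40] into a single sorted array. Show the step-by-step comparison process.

Merging process:

Compare 9 vs 6: take 6 from right. Merged: [6]
Compare 9 vs 7: take 7 from right. Merged: [6, 7]
Compare 9 vs 8: take 8 from right. Merged: [6, 7, 8]
Compare 9 vs 21: take 9 from left. Merged: [6, 7, 8, 9]
Compare 14 vs 21: take 14 from left. Merged: [6, 7, 8, 9, 14]
Compare 17 vs 21: take 17 from left. Merged: [6, 7, 8, 9, 14, 17]
Compare 24 vs 21: take 21 from right. Merged: [6, 7, 8, 9, 14, 17, 21]
Compare 24 vs 31: take 24 from left. Merged: [6, 7, 8, 9, 14, 17, 21, 24]
Compare 35 vs 31: take 31 from right. Merged: [6, 7, 8, 9, 14, 17, 21, 24, 31]
Compare 35 vs 40: take 35 from left. Merged: [6, 7, 8, 9, 14, 17, 21, 24, 31, 35]
Append remaining from right: [40]. Merged: [6, 7, 8, 9, 14, 17, 21, 24, 31, 35, 40]

Final merged array: [6, 7, 8, 9, 14, 17, 21, 24, 31, 35, 40]
Total comparisons: 10

The merged array is [6, 7, 8, 9, 14, 17, 21, 24, 31, 35, 40], requiring 10 comparisons. The merge step runs in O(n) time where n is the total number of elements.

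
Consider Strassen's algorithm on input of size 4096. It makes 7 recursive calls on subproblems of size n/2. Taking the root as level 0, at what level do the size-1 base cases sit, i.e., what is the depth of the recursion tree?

For divide and conquer with division factor 2:

Problem sizes at each level:
Level 0: 4096
Level 1: 2048
Level 2: 1024
Level 3: 512
Level 4: 256
Level 5: 128
Level 6: 64
Level 7: 32
Level 8: 16
Level 9: 8
Level 10: 4
Level 11: 2
Level 12: 1

The root is level 0 and the size-1 base case is level 12 (the tree spans levels 0 through 12, i.e. 13 levels counting the root), so the depth is the number of divisions: log_2(4096) = 12

The recursion tree depth is log_2(4096) = 12. At each level, the problem size is divided by 2, so it takes 12 divisions to reduce to a base case of size 1. The algorithm makes 7 recursive calls at each level.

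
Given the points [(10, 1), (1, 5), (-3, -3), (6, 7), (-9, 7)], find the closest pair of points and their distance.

Computing all pairwise distances among 5 points:

d((10, 1), (1, 5)) = 9.8489
d((10, 1), (-3, -3)) = 13.6015
d((10, 1), (6, 7)) = 7.2111
d((10, 1), (-9, 7)) = 19.9249
d((1, 5), (-3, -3)) = 8.9443
d((1, 5), (6, 7)) = 5.3852 <-- minimum
d((1, 5), (-9, 7)) = 10.198
d((-3, -3), (6, 7)) = 13.4536
d((-3, -3), (-9, 7)) = 11.6619
d((6, 7), (-9, 7)) = 15.0

Closest pair: (1, 5) and (6, 7) with distance 5.3852

The closest pair is (1, 5) and (6, 7) with Euclidean distance 5.3852. For 5 points, brute-force pairwise comparison is shown above. For large n, the divide-and-conquer algorithm (sort by x, recurse on halves, check the dividing strip) achieves O(n log n).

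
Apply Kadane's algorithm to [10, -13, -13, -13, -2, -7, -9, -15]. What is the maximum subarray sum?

Using Kadane's algorithm on [10, -13, -13, -13, -2, -7, -9, -15]:

Scanning through the array:
Position 1 (value -13): max_ending_here = -3, max_so_far = 10
Position 2 (value -13): max_ending_here = -13, max_so_far = 10
Position 3 (value -13): max_ending_here = -13, max_so_far = 10
Position 4 (value -2): max_ending_here = -2, max_so_far = 10
Position 5 (value -7): max_ending_here = -7, max_so_far = 10
Position 6 (value -9): max_ending_here = -9, max_so_far = 10
Position 7 (value -15): max_ending_here = -15, max_so_far = 10

Maximum subarray: [10]
Maximum sum: 10

The maximum subarray is [10] with sum 10. This subarray runs from index 0 to index 0.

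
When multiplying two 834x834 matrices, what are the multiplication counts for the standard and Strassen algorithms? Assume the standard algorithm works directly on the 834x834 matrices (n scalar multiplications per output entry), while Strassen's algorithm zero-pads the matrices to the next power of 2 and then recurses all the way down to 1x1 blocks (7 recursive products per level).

Matrix multiplication for 834x834 matrices:

Strassen's algorithm requires power-of-2 dimensions. Pad 834x834 to 1024x1024 (next power of 2).

Standard algorithm: 834^3 = 580093704 multiplications
Strassen's algorithm: 7^(log2(1024)) = 7^10 = 282475249 multiplications
Savings: 580093704 - 282475249 = 297618455 multiplications

Standard: 580093704 multiplications (834^3). Strassen: 282475249 multiplications (7^10, after padding to 1024x1024). Strassen reduces 8 recursive multiplications to 7 at each level.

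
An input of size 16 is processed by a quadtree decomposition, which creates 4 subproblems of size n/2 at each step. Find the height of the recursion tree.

For divide and conquer with division factor 2:

Problem sizes at each level:
Level 0: 16
Level 1: 8
Level 2: 4
Level 3: 2
Level 4: 1

The root is level 0 and the size-1 base case is level 4 (the tree spans levels 0 through 4, i.e. 5 levels counting the root), so the depth is the number of divisions: log_2(16) = 4

The recursion tree depth is log_2(16) = 4. At each level, the problem size is divided by 2, so it takes 4 divisions to reduce to a base case of size 1. The algorithm makes 4 recursive calls at each level.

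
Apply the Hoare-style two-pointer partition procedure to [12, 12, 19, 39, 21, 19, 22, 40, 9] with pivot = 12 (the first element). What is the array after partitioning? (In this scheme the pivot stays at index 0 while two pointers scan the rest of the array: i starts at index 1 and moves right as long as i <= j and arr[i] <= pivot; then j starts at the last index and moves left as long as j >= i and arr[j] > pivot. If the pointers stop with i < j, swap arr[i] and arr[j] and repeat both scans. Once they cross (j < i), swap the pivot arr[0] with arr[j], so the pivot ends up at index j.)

Hoare-style two-pointer partition with pivot = 12:

Initial array: [12, 12, 19, 39, 21, 19, 22, 40, 9]

Pointers start at i = 1, j = 8.
i stops at index 2 (arr[2]=19 > 12), j stops at index 8 (arr[8]=9 <= 12): swap arr[2] and arr[8], array becomes [12, 12, 9, 39, 21, 19, 22, 40, 19]
i ends at 3, j ends at 2: the pointers have crossed (j < i), so scanning stops.

Swap pivot arr[0] with arr[2] to place pivot at position 2: [9, 12, 12, 39, 21, 19, 22, 40, 19]
Pivot position: 2

After partitioning with pivot 12, the array becomes [9, 12, 12, 39, 21, 19, 22, 40, 19]. The pivot is placed at index 2. All elements to the left of the pivot are <= 12, and all elements to the right are > 12.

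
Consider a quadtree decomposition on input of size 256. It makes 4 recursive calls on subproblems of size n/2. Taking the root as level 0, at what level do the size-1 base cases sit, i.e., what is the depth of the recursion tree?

For divide and conquer with division factor 2:

Problem sizes at each level:
Level 0: 256
Level 1: 128
Level 2: 64
Level 3: 32
Level 4: 16
Level 5: 8
Level 6: 4
Level 7: 2
Level 8: 1

The root is level 0 and the size-1 base case is level 8 (the tree spans levels 0 through 8, i.e. 9 levels counting the root), so the depth is the number of divisions: log_2(256) = 8

The recursion tree depth is log_2(256) = 8. At each level, the problem size is divided by 2, so it takes 8 divisions to reduce to a base case of size 1. The algorithm makes 4 recursive calls at each level.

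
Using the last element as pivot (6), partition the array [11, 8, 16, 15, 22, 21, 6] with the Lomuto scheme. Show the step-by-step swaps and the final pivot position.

Lomuto partition with pivot = 6:

Initial array: [11, 8, 16, 15, 22, 21, 6]

arr[0]=11 > 6: no swap
arr[1]=8 > 6: no swap
arr[2]=16 > 6: no swap
arr[3]=15 > 6: no swap
arr[4]=22 > 6: no swap
arr[5]=21 > 6: no swap

Place pivot at position 0: [6, 8, 16, 15, 22, 21, 11]
Pivot position: 0

After partitioning with pivot 6, the array becomes [6, 8, 16, 15, 22, 21, 11]. The pivot is placed at index 0. All elements to the left of the pivot are <= 6, and all elements to the right are > 6.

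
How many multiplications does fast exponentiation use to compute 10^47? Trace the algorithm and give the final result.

Computing 10^47 by squaring (build up from 10^1; each line after the first costs one multiplication):

10^1 = 10
10^2 = (10^1)^2 = 10^2 = 100
10^4 = (10^2)^2 = 100^2 = 10000
10^5 = 10 * 10^4 = 10 * 10000 = 100000
10^10 = (10^5)^2 = 100000^2 = 10000000000
10^11 = 10 * 10^10 = 10 * 10000000000 = 100000000000
10^22 = (10^11)^2 = 100000000000^2 = 10000000000000000000000
10^23 = 10 * 10^22 = 10 * 10000000000000000000000 = 100000000000000000000000
10^46 = (10^23)^2 = 100000000000000000000000^2 = 10000000000000000000000000000000000000000000000
10^47 = 10 * 10^46 = 10 * 10000000000000000000000000000000000000000000000 = 100000000000000000000000000000000000000000000000

Result: 100000000000000000000000000000000000000000000000
Multiplications needed: 9 (9 lines after 10^1)

10^47 = 100000000000000000000000000000000000000000000000. Using exponentiation by squaring, this requires 9 multiplications. The key idea: if the exponent is even, square the half-power; if odd, multiply by the base once.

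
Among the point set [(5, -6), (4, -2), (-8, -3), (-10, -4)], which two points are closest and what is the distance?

Computing all pairwise distances among 4 points:

d((5, -6), (4, -2)) = 4.1231
d((5, -6), (-8, -3)) = 13.3417
d((5, -6), (-10, -4)) = 15.1327
d((4, -2), (-8, -3)) = 12.0416
d((4, -2), (-10, -4)) = 14.1421
d((-8, -3), (-10, -4)) = 2.2361 <-- minimum

Closest pair: (-8, -3) and (-10, -4) with distance 2.2361

The closest pair is (-8, -3) and (-10, -4) with Euclidean distance 2.2361. For 4 points, brute-force pairwise comparison is shown above. For large n, the divide-and-conquer algorithm (sort by x, recurse on halves, check the dividing strip) achieves O(n log n).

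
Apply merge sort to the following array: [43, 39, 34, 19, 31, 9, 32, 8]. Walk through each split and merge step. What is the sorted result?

Merge sort trace:

Split: [43, 39, 34, 19, 31, 9, 32, 8] -> [43, 39, 34, 19] and [31, 9, 32, 8]
  Split: [43, 39, 34, 19] -> [43, 39] and [34, 19]
    Split: [43, 39] -> [43] and [39]
    Merge: [43] + [39] -> [39, 43]
    Split: [34, 19] -> [34] and [19]
    Merge: [34] + [19] -> [19, 34]
  Merge: [39, 43] + [19, 34] -> [19, 34, 39, 43]
  Split: [31, 9, 32, 8] -> [31, 9] and [32, 8]
    Split: [31, 9] -> [31] and [9]
    Merge: [31] + [9] -> [9, 31]
    Split: [32, 8] -> [32] and [8]
    Merge: [32] + [8] -> [8, 32]
  Merge: [9, 31] + [8, 32] -> [8, 9, 31, 32]
Merge: [19, 34, 39, 43] + [8, 9, 31, 32] -> [8, 9, 19, 31, 32, 34, 39, 43]

Final sorted array: [8, 9, 19, 31, 32, 34, 39, 43]

The merge sort proceeds by recursively splitting the array and merging sorted halves.
After all merges, the sorted array is [8, 9, 19, 31, 32, 34, 39, 43].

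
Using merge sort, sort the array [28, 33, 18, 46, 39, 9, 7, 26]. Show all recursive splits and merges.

Merge sort trace:

Split: [28, 33, 18, 46, 39, 9, 7, 26] -> [28, 33, 18, 46] and [39, 9, 7, 26]
  Split: [28, 33, 18, 46] -> [28, 33] and [18, 46]
    Split: [28, 33] -> [28] and [33]
    Merge: [28] + [33] -> [28, 33]
    Split: [18, 46] -> [18] and [46]
    Merge: [18] + [46] -> [18, 46]
  Merge: [28, 33] + [18, 46] -> [18, 28, 33, 46]
  Split: [39, 9, 7, 26] -> [39, 9] and [7, 26]
    Split: [39, 9] -> [39] and [9]
    Merge: [39] + [9] -> [9, 39]
    Split: [7, 26] -> [7] and [26]
    Merge: [7] + [26] -> [7, 26]
  Merge: [9, 39] + [7, 26] -> [7, 9, 26, 39]
Merge: [18, 28, 33, 46] + [7, 9, 26, 39] -> [7, 9, 18, 26, 28, 33, 39, 46]

Final sorted array: [7, 9, 18, 26, 28, 33, 39, 46]

The merge sort proceeds by recursively splitting the array and merging sorted halves.
After all merges, the sorted array is [7, 9, 18, 26, 28, 33, 39, 46].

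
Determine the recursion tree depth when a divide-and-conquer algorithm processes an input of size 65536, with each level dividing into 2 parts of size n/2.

For divide and conquer with division factor 2:

Problem sizes at each level:
Level 0: 65536
Level 1: 32768
Level 2: 16384
Level 3: 8192
Level 4: 4096
Level 5: 2048
Level 6: 1024
Level 7: 512
Level 8: 256
Level 9: 128
Level 10: 64
Level 11: 32
Level 12: 16
Level 13: 8
Level 14: 4
Level 15: 2
Level 16: 1

The root is level 0 and the size-1 base case is level 16 (the tree spans levels 0 through 16, i.e. 17 levels counting the root), so the depth is the number of divisions: log_2(65536) = 16

The recursion tree depth is log_2(65536) = 16. At each level, the problem size is divided by 2, so it takes 16 divisions to reduce to a base case of size 1. The algorithm makes 2 recursive calls at each level.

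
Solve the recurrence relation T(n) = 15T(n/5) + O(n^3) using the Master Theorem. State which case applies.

Master Theorem for T(n) = 15T(n/5) + O(n^3):

a = 15, b = 5, c = 3
log_b(a) = log_5(15) = 1.6826

Case 3: c = 3 > log_5(15) = 1.6826
T(n) = O(n^3) = O(n^3)

For T(n) = 15T(n/5) + O(n^3): log_5(15) = 1.6826. This is Case 3 of the Master Theorem (c > log_b(a), work dominated by root), giving O(n^3).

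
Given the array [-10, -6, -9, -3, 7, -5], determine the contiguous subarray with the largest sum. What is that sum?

Using Kadane's algorithm on [-10, -6, -9, -3, 7, -5]:

Scanning through the array:
Position 1 (value -6): max_ending_here = -6, max_so_far = -6
Position 2 (value -9): max_ending_here = -9, max_so_far = -6
Position 3 (value -3): max_ending_here = -3, max_so_far = -3
Position 4 (value 7): max_ending_here = 7, max_so_far = 7
Position 5 (value -5): max_ending_here = 2, max_so_far = 7

Maximum subarray: [7]
Maximum sum: 7

The maximum subarray is [7] with sum 7. This subarray runs from index 4 to index 4.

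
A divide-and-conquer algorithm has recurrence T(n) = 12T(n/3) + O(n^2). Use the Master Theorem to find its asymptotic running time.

Master Theorem for T(n) = 12T(n/3) + O(n^2):

a = 12, b = 3, c = 2
log_b(a) = log_3(12) = 2.2619

Case 1: c = 2 < log_3(12) = 2.2619
T(n) = O(n^(log_3 12))

For T(n) = 12T(n/3) + O(n^2): log_3(12) = 2.2619. This is Case 1 of the Master Theorem (c < log_b(a), work dominated by leaves), giving O(n^(log_3 12)).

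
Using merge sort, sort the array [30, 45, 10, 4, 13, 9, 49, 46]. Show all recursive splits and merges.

Merge sort trace:

Split: [30, 45, 10, 4, 13, 9, 49, 46] -> [30, 45, 10, 4] and [13, 9, 49, 46]
  Split: [30, 45, 10, 4] -> [30, 45] and [10, 4]
    Split: [30, 45] -> [30] and [45]
    Merge: [30] + [45] -> [30, 45]
    Split: [10, 4] -> [10] and [4]
    Merge: [10] + [4] -> [4, 10]
  Merge: [30, 45] + [4, 10] -> [4, 10, 30, 45]
  Split: [13, 9, 49, 46] -> [13, 9] and [49, 46]
    Split: [13, 9] -> [13] and [9]
    Merge: [13] + [9] -> [9, 13]
    Split: [49, 46] -> [49] and [46]
    Merge: [49] + [46] -> [46, 49]
  Merge: [9, 13] + [46, 49] -> [9, 13, 46, 49]
Merge: [4, 10, 30, 45] + [9, 13, 46, 49] -> [4, 9, 10, 13, 30, 45, 46, 49]

Final sorted array: [4, 9, 10, 13, 30, 45, 46, 49]

The merge sort proceeds by recursively splitting the array and merging sorted halves.
After all merges, the sorted array is [4, 9, 10, 13, 30, 45, 46, 49].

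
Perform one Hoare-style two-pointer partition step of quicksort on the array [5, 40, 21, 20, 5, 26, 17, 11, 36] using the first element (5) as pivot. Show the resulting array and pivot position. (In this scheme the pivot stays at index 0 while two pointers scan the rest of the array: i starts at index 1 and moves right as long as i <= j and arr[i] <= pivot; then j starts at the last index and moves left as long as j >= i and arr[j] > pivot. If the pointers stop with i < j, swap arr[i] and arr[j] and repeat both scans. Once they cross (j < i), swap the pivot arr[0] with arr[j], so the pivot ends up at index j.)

Hoare-style two-pointer partition with pivot = 5:

Initial array: [5, 40, 21, 20, 5, 26, 17, 11, 36]

Pointers start at i = 1, j = 8.
i stops at index 1 (arr[1]=40 > 5), j stops at index 4 (arr[4]=5 <= 5): swap arr[1] and arr[4], array becomes [5, 5, 21, 20, 40, 26, 17, 11, 36]
i ends at 2, j ends at 1: the pointers have crossed (j < i), so scanning stops.

Swap pivot arr[0] with arr[1] to place pivot at position 1: [5, 5, 21, 20, 40, 26, 17, 11, 36]
Pivot position: 1

After partitioning with pivot 5, the array becomes [5, 5, 21, 20, 40, 26, 17, 11, 36]. The pivot is placed at index 1. All elements to the left of the pivot are <= 5, and all elements to the right are > 5.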